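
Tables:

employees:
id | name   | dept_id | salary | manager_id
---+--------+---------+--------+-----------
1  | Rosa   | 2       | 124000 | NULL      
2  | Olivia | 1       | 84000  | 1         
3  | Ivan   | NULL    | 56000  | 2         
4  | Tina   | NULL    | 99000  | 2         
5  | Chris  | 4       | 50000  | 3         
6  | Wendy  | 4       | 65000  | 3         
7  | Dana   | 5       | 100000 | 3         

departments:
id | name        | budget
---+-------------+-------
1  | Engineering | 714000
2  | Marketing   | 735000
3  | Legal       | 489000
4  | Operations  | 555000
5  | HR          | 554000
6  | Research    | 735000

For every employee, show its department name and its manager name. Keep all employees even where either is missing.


Two LEFT JOINs from the same base table employees: one to departments via dept_id, one to employees itself via manager_id. Both are LEFT so every employee is preserved.
Match against departments:
  - employee 1 (Rosa): dept_id=2 -> matches Marketing
  - employee 2 (Olivia): dept_id=1 -> matches Engineering
  - employee 3 (Ivan): dept_id=NULL, no match -> kept with NULL
  - employee 4 (Tina): dept_id=NULL, no match -> kept with NULL
  - employee 5 (Chris): dept_id=4 -> matches Operations
  - employee 6 (Wendy): dept_id=4 -> matches Operations
  - employee 7 (Dana): dept_id=5 -> matches HR
Match against employees (self):
  - employee 1 (Rosa): manager_id=NULL -> NULL
  - employee 2 (Olivia): manager_id=1 -> Rosa
  - employee 3 (Ivan): manager_id=2 -> Olivia
  - employee 4 (Tina): manager_id=2 -> Olivia
  - employee 5 (Chris): manager_id=3 -> Ivan
  - employee 6 (Wendy): manager_id=3 -> Ivan
  - employee 7 (Dana): manager_id=3 -> Ivan

SQL:
SELECT a.name, b.name AS department, c.name AS manager
FROM employees a
LEFT JOIN departments b ON a.dept_id = b.id
LEFT JOIN employees c ON a.manager_id = c.id

Result:
name   | department  | manager
-------+-------------+--------
Rosa   | Marketing   | NULL   
Olivia | Engineering | Rosa   
Ivan   | NULL        | Olivia 
Tina   | NULL        | Olivia 
Chris  | Operations  | Ivan   
Wendy  | Operations  | Ivan   
Dana   | HR          | Ivan   


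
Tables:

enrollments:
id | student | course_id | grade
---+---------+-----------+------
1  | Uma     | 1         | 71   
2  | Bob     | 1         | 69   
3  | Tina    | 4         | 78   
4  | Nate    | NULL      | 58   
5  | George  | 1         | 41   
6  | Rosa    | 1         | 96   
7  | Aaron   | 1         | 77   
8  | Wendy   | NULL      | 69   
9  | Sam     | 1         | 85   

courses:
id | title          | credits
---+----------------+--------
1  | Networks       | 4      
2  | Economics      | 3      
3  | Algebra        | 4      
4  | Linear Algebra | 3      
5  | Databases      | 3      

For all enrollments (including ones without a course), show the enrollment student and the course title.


LEFT JOIN keeps every row from enrollments (the left table); where course_id has no match in courses, the course columns become NULL. Walk through each enrollment:
  - enrollment 1 (Uma): course_id=1 -> matches Networks
  - enrollment 2 (Bob): course_id=1 -> matches Networks
  - enrollment 3 (Tina): course_id=4 -> matches Linear Algebra
  - enrollment 4 (Nate): course_id=NULL, no match -> kept with NULL
  - enrollment 5 (George): course_id=1 -> matches Networks
  - enrollment 6 (Rosa): course_id=1 -> matches Networks
  - enrollment 7 (Aaron): course_id=1 -> matches Networks
  - enrollment 8 (Wendy): course_id=NULL, no match -> kept with NULL
  - enrollment 9 (Sam): course_id=1 -> matches Networks
All 9 rows appear; 2 have NULL course.

SQL:
SELECT a.student, b.title AS course
FROM enrollments a
LEFT JOIN courses b ON a.course_id = b.id

Result:
student | course        
--------+---------------
Uma     | Networks      
Bob     | Networks      
Tina    | Linear Algebra
Nate    | NULL          
George  | Networks      
Rosa    | Networks      
Aaron   | Networks      
Wendy   | NULL          
Sam     | Networks      


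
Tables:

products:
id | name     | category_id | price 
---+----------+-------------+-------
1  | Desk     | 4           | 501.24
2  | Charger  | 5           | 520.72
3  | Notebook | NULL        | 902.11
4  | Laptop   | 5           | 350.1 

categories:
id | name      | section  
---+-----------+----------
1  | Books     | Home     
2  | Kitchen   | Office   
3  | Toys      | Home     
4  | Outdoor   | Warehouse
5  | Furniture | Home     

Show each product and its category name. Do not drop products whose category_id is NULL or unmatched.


LEFT JOIN keeps every row from products (the left table); where category_id has no match in categories, the category columns become NULL. Walk through each product:
  - product 1 (Desk): category_id=4 -> matches Outdoor
  - product 2 (Charger): category_id=5 -> matches Furniture
  - product 3 (Notebook): category_id=NULL, no match -> kept with NULL
  - product 4 (Laptop): category_id=5 -> matches Furniture
All 4 rows appear; 1 has NULL category.

SQL:
SELECT a.name, b.name AS category
FROM products a
LEFT JOIN categories b ON a.category_id = b.id

Result:
name     | category 
---------+----------
Desk     | Outdoor  
Charger  | Furniture
Notebook | NULL     
Laptop   | Furniture


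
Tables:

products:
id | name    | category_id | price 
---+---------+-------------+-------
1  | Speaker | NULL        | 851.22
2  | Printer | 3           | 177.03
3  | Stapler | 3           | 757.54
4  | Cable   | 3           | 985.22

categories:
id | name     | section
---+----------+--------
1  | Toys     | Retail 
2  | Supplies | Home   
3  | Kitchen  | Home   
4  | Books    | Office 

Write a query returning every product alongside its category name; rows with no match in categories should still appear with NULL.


LEFT JOIN keeps every row from products (the left table); where category_id has no match in categories, the category columns become NULL. Walk through each product:
  - product 1 (Speaker): category_id=NULL, no match -> kept with NULL
  - product 2 (Printer): category_id=3 -> matches Kitchen
  - product 3 (Stapler): category_id=3 -> matches Kitchen
  - product 4 (Cable): category_id=3 -> matches Kitchen
All 4 rows appear; 1 has NULL category.

SQL:
SELECT a.name, b.name AS category
FROM products a
LEFT JOIN categories b ON a.category_id = b.id

Result:
name    | category
--------+---------
Speaker | NULL    
Printer | Kitchen 
Stapler | Kitchen 
Cable   | Kitchen 


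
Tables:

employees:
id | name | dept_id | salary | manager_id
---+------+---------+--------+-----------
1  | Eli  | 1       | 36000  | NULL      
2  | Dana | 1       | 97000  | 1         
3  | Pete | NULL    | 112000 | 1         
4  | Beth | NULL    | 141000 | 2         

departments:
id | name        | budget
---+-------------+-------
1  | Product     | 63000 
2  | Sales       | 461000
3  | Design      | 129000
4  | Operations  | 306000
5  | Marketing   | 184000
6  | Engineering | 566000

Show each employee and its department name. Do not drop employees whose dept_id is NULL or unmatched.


LEFT JOIN keeps every row from employees (the left table); where dept_id has no match in departments, the department columns become NULL. Walk through each employee:
  - employee 1 (Eli): dept_id=1 -> matches Product
  - employee 2 (Dana): dept_id=1 -> matches Product
  - employee 3 (Pete): dept_id=NULL, no match -> kept with NULL
  - employee 4 (Beth): dept_id=NULL, no match -> kept with NULL
All 4 rows appear; 2 have NULL department.

SQL:
SELECT a.name, b.name AS department
FROM employees a
LEFT JOIN departments b ON a.dept_id = b.id

Result:
name | department
-----+-----------
Eli  | Product   
Dana | Product   
Pete | NULL      
Beth | NULL      


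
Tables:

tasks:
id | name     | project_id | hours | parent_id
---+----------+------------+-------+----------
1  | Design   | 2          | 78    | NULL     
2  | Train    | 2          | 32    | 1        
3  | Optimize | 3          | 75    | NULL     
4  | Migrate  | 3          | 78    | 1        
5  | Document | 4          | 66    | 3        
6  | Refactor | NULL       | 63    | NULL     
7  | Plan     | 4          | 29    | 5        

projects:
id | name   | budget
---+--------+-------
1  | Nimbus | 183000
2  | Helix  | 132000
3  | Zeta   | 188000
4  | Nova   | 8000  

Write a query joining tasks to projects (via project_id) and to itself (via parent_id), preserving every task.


Two LEFT JOINs from the same base table tasks: one to projects via project_id, one to tasks itself via parent_id. Both are LEFT so every task is preserved.
Match against projects:
  - task 1 (Design): project_id=2 -> matches Helix
  - task 2 (Train): project_id=2 -> matches Helix
  - task 3 (Optimize): project_id=3 -> matches Zeta
  - task 4 (Migrate): project_id=3 -> matches Zeta
  - task 5 (Document): project_id=4 -> matches Nova
  - task 6 (Refactor): project_id=NULL, no match -> kept with NULL
  - task 7 (Plan): project_id=4 -> matches Nova
Match against tasks (self):
  - task 1 (Design): parent_id=NULL -> NULL
  - task 2 (Train): parent_id=1 -> Design
  - task 3 (Optimize): parent_id=NULL -> NULL
  - task 4 (Migrate): parent_id=1 -> Design
  - task 5 (Document): parent_id=3 -> Optimize
  - task 6 (Refactor): parent_id=NULL -> NULL
  - task 7 (Plan): parent_id=5 -> Document

SQL:
SELECT a.name, b.name AS project, c.name AS parent
FROM tasks a
LEFT JOIN projects b ON a.project_id = b.id
LEFT JOIN tasks c ON a.parent_id = c.id

Result:
name     | project | parent  
---------+---------+---------
Design   | Helix   | NULL    
Train    | Helix   | Design  
Optimize | Zeta    | NULL    
Migrate  | Zeta    | Design  
Document | Nova    | Optimize
Refactor | NULL    | NULL    
Plan     | Nova    | Document


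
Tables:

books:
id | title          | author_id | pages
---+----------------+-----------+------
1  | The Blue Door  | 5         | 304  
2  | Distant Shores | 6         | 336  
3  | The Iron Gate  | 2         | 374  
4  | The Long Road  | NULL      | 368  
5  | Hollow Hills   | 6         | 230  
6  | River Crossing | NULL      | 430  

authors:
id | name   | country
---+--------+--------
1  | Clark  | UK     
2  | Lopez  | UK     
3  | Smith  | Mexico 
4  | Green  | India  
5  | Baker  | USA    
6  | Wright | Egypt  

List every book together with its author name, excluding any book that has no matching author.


INNER JOIN keeps only books rows whose author_id matches an id in authors. Walk through each book:
  - book 1 (The Blue Door): author_id=5 -> matches Baker
  - book 2 (Distant Shores): author_id=6 -> matches Wright
  - book 3 (The Iron Gate): author_id=2 -> matches Lopez
  - book 4 (The Long Road): author_id=NULL, no match -> dropped
  - book 5 (Hollow Hills): author_id=6 -> matches Wright
  - book 6 (River Crossing): author_id=NULL, no match -> dropped
So 2 of 6 rows are dropped.

SQL:
SELECT a.title, b.name AS author
FROM books a
INNER JOIN authors b ON a.author_id = b.id

Result:
title          | author
---------------+-------
The Blue Door  | Baker 
Distant Shores | Wright
The Iron Gate  | Lopez 
Hollow Hills   | Wright


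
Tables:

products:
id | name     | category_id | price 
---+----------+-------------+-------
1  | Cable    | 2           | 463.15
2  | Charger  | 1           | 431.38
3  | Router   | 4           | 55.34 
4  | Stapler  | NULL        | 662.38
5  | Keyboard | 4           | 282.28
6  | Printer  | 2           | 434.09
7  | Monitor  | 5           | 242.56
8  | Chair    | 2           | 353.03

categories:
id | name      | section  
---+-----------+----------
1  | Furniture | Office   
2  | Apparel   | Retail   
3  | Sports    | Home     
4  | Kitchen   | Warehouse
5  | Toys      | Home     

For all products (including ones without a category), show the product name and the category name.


LEFT JOIN keeps every row from products (the left table); where category_id has no match in categories, the category columns become NULL. Walk through each product:
  - product 1 (Cable): category_id=2 -> matches Apparel
  - product 2 (Charger): category_id=1 -> matches Furniture
  - product 3 (Router): category_id=4 -> matches Kitchen
  - product 4 (Stapler): category_id=NULL, no match -> kept with NULL
  - product 5 (Keyboard): category_id=4 -> matches Kitchen
  - product 6 (Printer): category_id=2 -> matches Apparel
  - product 7 (Monitor): category_id=5 -> matches Toys
  - product 8 (Chair): category_id=2 -> matches Apparel
All 8 rows appear; 1 has NULL category.

SQL:
SELECT a.name, b.name AS category
FROM products a
LEFT JOIN categories b ON a.category_id = b.id

Result:
name     | category 
---------+----------
Cable    | Apparel  
Charger  | Furniture
Router   | Kitchen  
Stapler  | NULL     
Keyboard | Kitchen  
Printer  | Apparel  
Monitor  | Toys     
Chair    | Apparel  


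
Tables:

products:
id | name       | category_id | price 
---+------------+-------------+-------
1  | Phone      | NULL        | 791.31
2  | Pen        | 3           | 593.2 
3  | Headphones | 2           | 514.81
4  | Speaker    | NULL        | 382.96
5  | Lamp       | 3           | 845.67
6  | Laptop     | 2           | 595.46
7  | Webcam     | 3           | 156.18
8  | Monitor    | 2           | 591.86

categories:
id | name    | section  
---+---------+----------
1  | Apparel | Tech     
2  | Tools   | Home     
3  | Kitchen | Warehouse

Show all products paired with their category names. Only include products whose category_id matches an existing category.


INNER JOIN keeps only products rows whose category_id matches an id in categories. Walk through each product:
  - product 1 (Phone): category_id=NULL, no match -> dropped
  - product 2 (Pen): category_id=3 -> matches Kitchen
  - product 3 (Headphones): category_id=2 -> matches Tools
  - product 4 (Speaker): category_id=NULL, no match -> dropped
  - product 5 (Lamp): category_id=3 -> matches Kitchen
  - product 6 (Laptop): category_id=2 -> matches Tools
  - product 7 (Webcam): category_id=3 -> matches Kitchen
  - product 8 (Monitor): category_id=2 -> matches Tools
So 2 of 8 rows are dropped.

SQL:
SELECT a.name, b.name AS category
FROM products a
INNER JOIN categories b ON a.category_id = b.id

Result:
name       | category
-----------+---------
Pen        | Kitchen 
Headphones | Tools   
Lamp       | Kitchen 
Laptop     | Tools   
Webcam     | Kitchen 
Monitor    | Tools   


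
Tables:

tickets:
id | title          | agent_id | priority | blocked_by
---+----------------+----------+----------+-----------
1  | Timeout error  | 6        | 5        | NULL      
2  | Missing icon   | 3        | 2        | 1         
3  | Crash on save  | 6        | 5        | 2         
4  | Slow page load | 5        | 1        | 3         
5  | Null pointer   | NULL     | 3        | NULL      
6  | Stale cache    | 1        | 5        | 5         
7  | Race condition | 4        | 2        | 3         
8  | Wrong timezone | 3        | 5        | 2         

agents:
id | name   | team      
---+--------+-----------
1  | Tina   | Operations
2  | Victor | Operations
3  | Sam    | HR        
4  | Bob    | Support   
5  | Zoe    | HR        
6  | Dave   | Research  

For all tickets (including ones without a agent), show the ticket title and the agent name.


LEFT JOIN keeps every row from tickets (the left table); where agent_id has no match in agents, the agent columns become NULL. Walk through each ticket:
  - ticket 1 (Timeout error): agent_id=6 -> matches Dave
  - ticket 2 (Missing icon): agent_id=3 -> matches Sam
  - ticket 3 (Crash on save): agent_id=6 -> matches Dave
  - ticket 4 (Slow page load): agent_id=5 -> matches Zoe
  - ticket 5 (Null pointer): agent_id=NULL, no match -> kept with NULL
  - ticket 6 (Stale cache): agent_id=1 -> matches Tina
  - ticket 7 (Race condition): agent_id=4 -> matches Bob
  - ticket 8 (Wrong timezone): agent_id=3 -> matches Sam
All 8 rows appear; 1 has NULL agent.

SQL:
SELECT a.title, b.name AS agent
FROM tickets a
LEFT JOIN agents b ON a.agent_id = b.id

Result:
title          | agent
---------------+------
Timeout error  | Dave 
Missing icon   | Sam  
Crash on save  | Dave 
Slow page load | Zoe  
Null pointer   | NULL 
Stale cache    | Tina 
Race condition | Bob  
Wrong timezone | Sam  


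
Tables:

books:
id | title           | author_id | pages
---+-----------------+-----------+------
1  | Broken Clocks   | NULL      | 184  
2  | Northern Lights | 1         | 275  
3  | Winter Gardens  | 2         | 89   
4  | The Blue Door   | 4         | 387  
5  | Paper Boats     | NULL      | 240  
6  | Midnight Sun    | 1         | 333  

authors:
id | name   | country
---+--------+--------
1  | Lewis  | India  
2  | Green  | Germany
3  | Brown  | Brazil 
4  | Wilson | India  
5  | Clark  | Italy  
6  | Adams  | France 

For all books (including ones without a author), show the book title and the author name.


LEFT JOIN keeps every row from books (the left table); where author_id has no match in authors, the author columns become NULL. Walk through each book:
  - book 1 (Broken Clocks): author_id=NULL, no match -> kept with NULL
  - book 2 (Northern Lights): author_id=1 -> matches Lewis
  - book 3 (Winter Gardens): author_id=2 -> matches Green
  - book 4 (The Blue Door): author_id=4 -> matches Wilson
  - book 5 (Paper Boats): author_id=NULL, no match -> kept with NULL
  - book 6 (Midnight Sun): author_id=1 -> matches Lewis
All 6 rows appear; 2 have NULL author.

SQL:
SELECT a.title, b.name AS author
FROM books a
LEFT JOIN authors b ON a.author_id = b.id

Result:
title           | author
----------------+-------
Broken Clocks   | NULL  
Northern Lights | Lewis 
Winter Gardens  | Green 
The Blue Door   | Wilson
Paper Boats     | NULL  
Midnight Sun    | Lewis 


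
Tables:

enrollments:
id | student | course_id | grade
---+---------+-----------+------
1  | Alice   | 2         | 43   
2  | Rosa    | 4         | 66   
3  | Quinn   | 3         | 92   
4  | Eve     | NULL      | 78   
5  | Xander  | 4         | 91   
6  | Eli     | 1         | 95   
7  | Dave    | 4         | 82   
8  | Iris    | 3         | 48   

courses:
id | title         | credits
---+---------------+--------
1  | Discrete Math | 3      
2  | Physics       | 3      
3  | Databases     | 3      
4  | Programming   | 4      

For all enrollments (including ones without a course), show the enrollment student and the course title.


LEFT JOIN keeps every row from enrollments (the left table); where course_id has no match in courses, the course columns become NULL. Walk through each enrollment:
  - enrollment 1 (Alice): course_id=2 -> matches Physics
  - enrollment 2 (Rosa): course_id=4 -> matches Programming
  - enrollment 3 (Quinn): course_id=3 -> matches Databases
  - enrollment 4 (Eve): course_id=NULL, no match -> kept with NULL
  - enrollment 5 (Xander): course_id=4 -> matches Programming
  - enrollment 6 (Eli): course_id=1 -> matches Discrete Math
  - enrollment 7 (Dave): course_id=4 -> matches Programming
  - enrollment 8 (Iris): course_id=3 -> matches Databases
All 8 rows appear; 1 has NULL course.

SQL:
SELECT a.student, b.title AS course
FROM enrollments a
LEFT JOIN courses b ON a.course_id = b.id

Result:
student | course       
--------+--------------
Alice   | Physics      
Rosa    | Programming  
Quinn   | Databases    
Eve     | NULL         
Xander  | Programming  
Eli     | Discrete Math
Dave    | Programming  
Iris    | Databases    


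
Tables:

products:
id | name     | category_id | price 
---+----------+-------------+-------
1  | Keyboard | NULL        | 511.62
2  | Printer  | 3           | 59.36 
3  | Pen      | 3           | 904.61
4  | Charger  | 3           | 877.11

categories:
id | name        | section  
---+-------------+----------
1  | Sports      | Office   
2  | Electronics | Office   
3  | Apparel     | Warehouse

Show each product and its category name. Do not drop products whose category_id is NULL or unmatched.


LEFT JOIN keeps every row from products (the left table); where category_id has no match in categories, the category columns become NULL. Walk through each product:
  - product 1 (Keyboard): category_id=NULL, no match -> kept with NULL
  - product 2 (Printer): category_id=3 -> matches Apparel
  - product 3 (Pen): category_id=3 -> matches Apparel
  - product 4 (Charger): category_id=3 -> matches Apparel
All 4 rows appear; 1 has NULL category.

SQL:
SELECT a.name, b.name AS category
FROM products a
LEFT JOIN categories b ON a.category_id = b.id

Result:
name     | category
---------+---------
Keyboard | NULL    
Printer  | Apparel 
Pen      | Apparel 
Charger  | Apparel 


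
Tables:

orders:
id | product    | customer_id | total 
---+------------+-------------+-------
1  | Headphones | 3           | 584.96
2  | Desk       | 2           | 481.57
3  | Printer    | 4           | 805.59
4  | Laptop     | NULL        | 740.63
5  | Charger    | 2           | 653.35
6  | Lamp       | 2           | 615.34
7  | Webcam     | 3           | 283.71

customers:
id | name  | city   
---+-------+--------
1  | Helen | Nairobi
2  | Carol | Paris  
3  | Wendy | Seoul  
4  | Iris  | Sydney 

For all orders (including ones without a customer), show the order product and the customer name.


LEFT JOIN keeps every row from orders (the left table); where customer_id has no match in customers, the customer columns become NULL. Walk through each order:
  - order 1 (Headphones): customer_id=3 -> matches Wendy
  - order 2 (Desk): customer_id=2 -> matches Carol
  - order 3 (Printer): customer_id=4 -> matches Iris
  - order 4 (Laptop): customer_id=NULL, no match -> kept with NULL
  - order 5 (Charger): customer_id=2 -> matches Carol
  - order 6 (Lamp): customer_id=2 -> matches Carol
  - order 7 (Webcam): customer_id=3 -> matches Wendy
All 7 rows appear; 1 has NULL customer.

SQL:
SELECT a.product, b.name AS customer
FROM orders a
LEFT JOIN customers b ON a.customer_id = b.id

Result:
product    | customer
-----------+---------
Headphones | Wendy   
Desk       | Carol   
Printer    | Iris    
Laptop     | NULL    
Charger    | Carol   
Lamp       | Carol   
Webcam     | Wendy   


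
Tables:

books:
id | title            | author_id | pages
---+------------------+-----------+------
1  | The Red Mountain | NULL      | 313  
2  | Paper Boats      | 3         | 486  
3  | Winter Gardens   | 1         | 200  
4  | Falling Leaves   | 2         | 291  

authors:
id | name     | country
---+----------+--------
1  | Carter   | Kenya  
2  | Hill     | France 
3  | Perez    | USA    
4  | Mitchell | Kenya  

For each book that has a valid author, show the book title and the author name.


INNER JOIN keeps only books rows whose author_id matches an id in authors. Walk through each book:
  - book 1 (The Red Mountain): author_id=NULL, no match -> dropped
  - book 2 (Paper Boats): author_id=3 -> matches Perez
  - book 3 (Winter Gardens): author_id=1 -> matches Carter
  - book 4 (Falling Leaves): author_id=2 -> matches Hill
So 1 of 4 rows is dropped.

SQL:
SELECT a.title, b.name AS author
FROM books a
INNER JOIN authors b ON a.author_id = b.id

Result:
title          | author
---------------+-------
Paper Boats    | Perez 
Winter Gardens | Carter
Falling Leaves | Hill  


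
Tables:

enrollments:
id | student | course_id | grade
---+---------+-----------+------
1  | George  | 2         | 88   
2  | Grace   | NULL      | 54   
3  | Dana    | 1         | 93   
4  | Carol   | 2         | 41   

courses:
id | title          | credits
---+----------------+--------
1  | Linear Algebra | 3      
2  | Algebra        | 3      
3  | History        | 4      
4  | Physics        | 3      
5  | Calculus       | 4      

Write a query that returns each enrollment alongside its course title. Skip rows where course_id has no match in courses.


INNER JOIN keeps only enrollments rows whose course_id matches an id in courses. Walk through each enrollment:
  - enrollment 1 (George): course_id=2 -> matches Algebra
  - enrollment 2 (Grace): course_id=NULL, no match -> dropped
  - enrollment 3 (Dana): course_id=1 -> matches Linear Algebra
  - enrollment 4 (Carol): course_id=2 -> matches Algebra
So 1 of 4 rows is dropped.

SQL:
SELECT a.student, b.title AS course
FROM enrollments a
INNER JOIN courses b ON a.course_id = b.id

Result:
student | course        
--------+---------------
George  | Algebra       
Dana    | Linear Algebra
Carol   | Algebra       


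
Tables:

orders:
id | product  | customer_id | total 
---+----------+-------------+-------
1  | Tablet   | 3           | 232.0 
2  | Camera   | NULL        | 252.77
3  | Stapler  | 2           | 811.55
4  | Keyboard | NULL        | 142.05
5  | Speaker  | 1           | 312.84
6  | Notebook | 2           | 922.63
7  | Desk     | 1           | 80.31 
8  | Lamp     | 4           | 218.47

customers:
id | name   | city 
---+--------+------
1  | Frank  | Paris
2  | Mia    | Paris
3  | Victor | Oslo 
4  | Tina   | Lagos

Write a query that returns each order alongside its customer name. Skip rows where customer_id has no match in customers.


INNER JOIN keeps only orders rows whose customer_id matches an id in customers. Walk through each order:
  - order 1 (Tablet): customer_id=3 -> matches Victor
  - order 2 (Camera): customer_id=NULL, no match -> dropped
  - order 3 (Stapler): customer_id=2 -> matches Mia
  - order 4 (Keyboard): customer_id=NULL, no match -> dropped
  - order 5 (Speaker): customer_id=1 -> matches Frank
  - order 6 (Notebook): customer_id=2 -> matches Mia
  - order 7 (Desk): customer_id=1 -> matches Frank
  - order 8 (Lamp): customer_id=4 -> matches Tina
So 2 of 8 rows are dropped.

SQL:
SELECT a.product, b.name AS customer
FROM orders a
INNER JOIN customers b ON a.customer_id = b.id

Result:
product  | customer
---------+---------
Tablet   | Victor  
Stapler  | Mia     
Speaker  | Frank   
Notebook | Mia     
Desk     | Frank   
Lamp     | Tina    


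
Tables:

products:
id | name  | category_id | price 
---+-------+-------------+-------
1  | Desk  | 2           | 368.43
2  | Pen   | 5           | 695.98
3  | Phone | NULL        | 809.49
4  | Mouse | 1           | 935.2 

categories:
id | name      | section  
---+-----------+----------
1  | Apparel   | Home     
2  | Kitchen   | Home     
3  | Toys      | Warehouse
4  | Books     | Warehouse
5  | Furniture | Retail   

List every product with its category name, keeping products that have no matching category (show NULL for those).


LEFT JOIN keeps every row from products (the left table); where category_id has no match in categories, the category columns become NULL. Walk through each product:
  - product 1 (Desk): category_id=2 -> matches Kitchen
  - product 2 (Pen): category_id=5 -> matches Furniture
  - product 3 (Phone): category_id=NULL, no match -> kept with NULL
  - product 4 (Mouse): category_id=1 -> matches Apparel
All 4 rows appear; 1 has NULL category.

SQL:
SELECT a.name, b.name AS category
FROM products a
LEFT JOIN categories b ON a.category_id = b.id

Result:
name  | category 
------+----------
Desk  | Kitchen  
Pen   | Furniture
Phone | NULL     
Mouse | Apparel  


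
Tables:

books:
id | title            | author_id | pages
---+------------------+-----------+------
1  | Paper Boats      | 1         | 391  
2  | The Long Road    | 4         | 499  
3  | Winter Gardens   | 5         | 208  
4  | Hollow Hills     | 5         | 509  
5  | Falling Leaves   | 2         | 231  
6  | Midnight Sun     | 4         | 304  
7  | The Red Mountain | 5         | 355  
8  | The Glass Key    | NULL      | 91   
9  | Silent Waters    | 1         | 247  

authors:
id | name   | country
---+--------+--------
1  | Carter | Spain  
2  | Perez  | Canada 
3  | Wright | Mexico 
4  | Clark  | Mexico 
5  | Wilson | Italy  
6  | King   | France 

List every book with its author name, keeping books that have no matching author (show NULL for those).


LEFT JOIN keeps every row from books (the left table); where author_id has no match in authors, the author columns become NULL. Walk through each book:
  - book 1 (Paper Boats): author_id=1 -> matches Carter
  - book 2 (The Long Road): author_id=4 -> matches Clark
  - book 3 (Winter Gardens): author_id=5 -> matches Wilson
  - book 4 (Hollow Hills): author_id=5 -> matches Wilson
  - book 5 (Falling Leaves): author_id=2 -> matches Perez
  - book 6 (Midnight Sun): author_id=4 -> matches Clark
  - book 7 (The Red Mountain): author_id=5 -> matches Wilson
  - book 8 (The Glass Key): author_id=NULL, no match -> kept with NULL
  - book 9 (Silent Waters): author_id=1 -> matches Carter
All 9 rows appear; 1 has NULL author.

SQL:
SELECT a.title, b.name AS author
FROM books a
LEFT JOIN authors b ON a.author_id = b.id

Result:
title            | author
-----------------+-------
Paper Boats      | Carter
The Long Road    | Clark 
Winter Gardens   | Wilson
Hollow Hills     | Wilson
Falling Leaves   | Perez 
Midnight Sun     | Clark 
The Red Mountain | Wilson
The Glass Key    | NULL  
Silent Waters    | Carter


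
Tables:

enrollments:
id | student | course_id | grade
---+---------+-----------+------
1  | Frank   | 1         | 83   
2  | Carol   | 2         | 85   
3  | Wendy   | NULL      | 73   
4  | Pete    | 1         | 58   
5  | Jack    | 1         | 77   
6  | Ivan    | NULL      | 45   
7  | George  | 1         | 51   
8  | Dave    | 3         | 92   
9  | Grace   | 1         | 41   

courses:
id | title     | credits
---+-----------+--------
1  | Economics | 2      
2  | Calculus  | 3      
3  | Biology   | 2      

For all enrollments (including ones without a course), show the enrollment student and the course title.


LEFT JOIN keeps every row from enrollments (the left table); where course_id has no match in courses, the course columns become NULL. Walk through each enrollment:
  - enrollment 1 (Frank): course_id=1 -> matches Economics
  - enrollment 2 (Carol): course_id=2 -> matches Calculus
  - enrollment 3 (Wendy): course_id=NULL, no match -> kept with NULL
  - enrollment 4 (Pete): course_id=1 -> matches Economics
  - enrollment 5 (Jack): course_id=1 -> matches Economics
  - enrollment 6 (Ivan): course_id=NULL, no match -> kept with NULL
  - enrollment 7 (George): course_id=1 -> matches Economics
  - enrollment 8 (Dave): course_id=3 -> matches Biology
  - enrollment 9 (Grace): course_id=1 -> matches Economics
All 9 rows appear; 2 have NULL course.

SQL:
SELECT a.student, b.title AS course
FROM enrollments a
LEFT JOIN courses b ON a.course_id = b.id

Result:
student | course   
--------+----------
Frank   | Economics
Carol   | Calculus 
Wendy   | NULL     
Pete    | Economics
Jack    | Economics
Ivan    | NULL     
George  | Economics
Dave    | Biology  
Grace   | Economics


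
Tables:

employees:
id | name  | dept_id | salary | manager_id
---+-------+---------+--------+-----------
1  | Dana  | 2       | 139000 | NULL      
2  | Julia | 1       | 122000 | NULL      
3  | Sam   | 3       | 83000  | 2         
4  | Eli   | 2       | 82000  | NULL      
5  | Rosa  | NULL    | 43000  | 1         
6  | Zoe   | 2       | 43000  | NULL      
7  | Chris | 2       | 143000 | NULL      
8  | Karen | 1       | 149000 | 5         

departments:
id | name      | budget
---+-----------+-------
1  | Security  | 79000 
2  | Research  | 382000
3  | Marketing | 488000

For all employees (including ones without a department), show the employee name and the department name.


LEFT JOIN keeps every row from employees (the left table); where dept_id has no match in departments, the department columns become NULL. Walk through each employee:
  - employee 1 (Dana): dept_id=2 -> matches Research
  - employee 2 (Julia): dept_id=1 -> matches Security
  - employee 3 (Sam): dept_id=3 -> matches Marketing
  - employee 4 (Eli): dept_id=2 -> matches Research
  - employee 5 (Rosa): dept_id=NULL, no match -> kept with NULL
  - employee 6 (Zoe): dept_id=2 -> matches Research
  - employee 7 (Chris): dept_id=2 -> matches Research
  - employee 8 (Karen): dept_id=1 -> matches Security
All 8 rows appear; 1 has NULL department.

SQL:
SELECT a.name, b.name AS department
FROM employees a
LEFT JOIN departments b ON a.dept_id = b.id

Result:
name  | department
------+-----------
Dana  | Research  
Julia | Security  
Sam   | Marketing 
Eli   | Research  
Rosa  | NULL      
Zoe   | Research  
Chris | Research  
Karen | Security  


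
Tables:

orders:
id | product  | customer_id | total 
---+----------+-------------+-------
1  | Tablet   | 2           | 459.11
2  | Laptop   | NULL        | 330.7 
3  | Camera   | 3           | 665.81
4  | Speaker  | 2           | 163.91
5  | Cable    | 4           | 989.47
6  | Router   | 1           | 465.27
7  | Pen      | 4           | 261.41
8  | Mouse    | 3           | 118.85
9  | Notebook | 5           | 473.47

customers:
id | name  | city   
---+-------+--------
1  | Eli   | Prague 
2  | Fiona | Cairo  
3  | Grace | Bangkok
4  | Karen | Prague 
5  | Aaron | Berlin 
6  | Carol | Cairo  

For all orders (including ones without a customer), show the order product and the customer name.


LEFT JOIN keeps every row from orders (the left table); where customer_id has no match in customers, the customer columns become NULL. Walk through each order:
  - order 1 (Tablet): customer_id=2 -> matches Fiona
  - order 2 (Laptop): customer_id=NULL, no match -> kept with NULL
  - order 3 (Camera): customer_id=3 -> matches Grace
  - order 4 (Speaker): customer_id=2 -> matches Fiona
  - order 5 (Cable): customer_id=4 -> matches Karen
  - order 6 (Router): customer_id=1 -> matches Eli
  - order 7 (Pen): customer_id=4 -> matches Karen
  - order 8 (Mouse): customer_id=3 -> matches Grace
  - order 9 (Notebook): customer_id=5 -> matches Aaron
All 9 rows appear; 1 has NULL customer.

SQL:
SELECT a.product, b.name AS customer
FROM orders a
LEFT JOIN customers b ON a.customer_id = b.id

Result:
product  | customer
---------+---------
Tablet   | Fiona   
Laptop   | NULL    
Camera   | Grace   
Speaker  | Fiona   
Cable    | Karen   
Router   | Eli     
Pen      | Karen   
Mouse    | Grace   
Notebook | Aaron   


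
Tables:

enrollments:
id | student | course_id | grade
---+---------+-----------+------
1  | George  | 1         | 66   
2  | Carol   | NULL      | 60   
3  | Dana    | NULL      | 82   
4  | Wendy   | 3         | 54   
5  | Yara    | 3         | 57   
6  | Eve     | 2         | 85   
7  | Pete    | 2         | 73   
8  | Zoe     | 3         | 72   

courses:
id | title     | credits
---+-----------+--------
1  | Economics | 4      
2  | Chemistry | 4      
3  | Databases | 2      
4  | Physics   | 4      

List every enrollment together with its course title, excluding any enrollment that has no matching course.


INNER JOIN keeps only enrollments rows whose course_id matches an id in courses. Walk through each enrollment:
  - enrollment 1 (George): course_id=1 -> matches Economics
  - enrollment 2 (Carol): course_id=NULL, no match -> dropped
  - enrollment 3 (Dana): course_id=NULL, no match -> dropped
  - enrollment 4 (Wendy): course_id=3 -> matches Databases
  - enrollment 5 (Yara): course_id=3 -> matches Databases
  - enrollment 6 (Eve): course_id=2 -> matches Chemistry
  - enrollment 7 (Pete): course_id=2 -> matches Chemistry
  - enrollment 8 (Zoe): course_id=3 -> matches Databases
So 2 of 8 rows are dropped.

SQL:
SELECT a.student, b.title AS course
FROM enrollments a
INNER JOIN courses b ON a.course_id = b.id

Result:
student | course   
--------+----------
George  | Economics
Wendy   | Databases
Yara    | Databases
Eve     | Chemistry
Pete    | Chemistry
Zoe     | Databases


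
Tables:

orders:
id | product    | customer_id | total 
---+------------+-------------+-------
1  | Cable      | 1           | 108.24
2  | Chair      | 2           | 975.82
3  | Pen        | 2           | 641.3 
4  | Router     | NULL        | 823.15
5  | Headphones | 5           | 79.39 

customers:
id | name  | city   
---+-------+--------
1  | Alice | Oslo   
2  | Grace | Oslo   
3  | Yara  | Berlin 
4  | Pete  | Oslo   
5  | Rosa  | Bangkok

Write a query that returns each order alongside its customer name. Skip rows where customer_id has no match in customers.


INNER JOIN keeps only orders rows whose customer_id matches an id in customers. Walk through each order:
  - order 1 (Cable): customer_id=1 -> matches Alice
  - order 2 (Chair): customer_id=2 -> matches Grace
  - order 3 (Pen): customer_id=2 -> matches Grace
  - order 4 (Router): customer_id=NULL, no match -> dropped
  - order 5 (Headphones): customer_id=5 -> matches Rosa
So 1 of 5 rows is dropped.

SQL:
SELECT a.product, b.name AS customer
FROM orders a
INNER JOIN customers b ON a.customer_id = b.id

Result:
product    | customer
-----------+---------
Cable      | Alice   
Chair      | Grace   
Pen        | Grace   
Headphones | Rosa    


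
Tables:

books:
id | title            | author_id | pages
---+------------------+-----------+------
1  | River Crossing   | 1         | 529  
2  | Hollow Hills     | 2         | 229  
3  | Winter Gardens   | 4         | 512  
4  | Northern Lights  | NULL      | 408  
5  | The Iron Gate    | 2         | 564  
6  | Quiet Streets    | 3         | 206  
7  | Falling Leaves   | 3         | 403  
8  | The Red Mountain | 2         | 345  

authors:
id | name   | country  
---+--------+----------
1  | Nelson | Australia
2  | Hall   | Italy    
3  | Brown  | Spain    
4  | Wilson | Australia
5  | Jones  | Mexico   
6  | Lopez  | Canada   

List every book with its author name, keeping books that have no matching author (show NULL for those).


LEFT JOIN keeps every row from books (the left table); where author_id has no match in authors, the author columns become NULL. Walk through each book:
  - book 1 (River Crossing): author_id=1 -> matches Nelson
  - book 2 (Hollow Hills): author_id=2 -> matches Hall
  - book 3 (Winter Gardens): author_id=4 -> matches Wilson
  - book 4 (Northern Lights): author_id=NULL, no match -> kept with NULL
  - book 5 (The Iron Gate): author_id=2 -> matches Hall
  - book 6 (Quiet Streets): author_id=3 -> matches Brown
  - book 7 (Falling Leaves): author_id=3 -> matches Brown
  - book 8 (The Red Mountain): author_id=2 -> matches Hall
All 8 rows appear; 1 has NULL author.

SQL:
SELECT a.title, b.name AS author
FROM books a
LEFT JOIN authors b ON a.author_id = b.id

Result:
title            | author
-----------------+-------
River Crossing   | Nelson
Hollow Hills     | Hall  
Winter Gardens   | Wilson
Northern Lights  | NULL  
The Iron Gate    | Hall  
Quiet Streets    | Brown 
Falling Leaves   | Brown 
The Red Mountain | Hall  


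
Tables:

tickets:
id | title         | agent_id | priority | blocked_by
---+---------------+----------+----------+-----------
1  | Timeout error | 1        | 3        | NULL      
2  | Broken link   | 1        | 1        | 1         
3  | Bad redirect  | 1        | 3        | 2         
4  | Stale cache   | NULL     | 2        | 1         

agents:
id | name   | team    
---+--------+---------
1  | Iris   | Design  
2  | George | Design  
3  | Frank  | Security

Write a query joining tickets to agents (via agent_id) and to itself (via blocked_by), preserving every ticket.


Two LEFT JOINs from the same base table tickets: one to agents via agent_id, one to tickets itself via blocked_by. Both are LEFT so every ticket is preserved.
Match against agents:
  - ticket 1 (Timeout error): agent_id=1 -> matches Iris
  - ticket 2 (Broken link): agent_id=1 -> matches Iris
  - ticket 3 (Bad redirect): agent_id=1 -> matches Iris
  - ticket 4 (Stale cache): agent_id=NULL, no match -> kept with NULL
Match against tickets (self):
  - ticket 1 (Timeout error): blocked_by=NULL -> NULL
  - ticket 2 (Broken link): blocked_by=1 -> Timeout error
  - ticket 3 (Bad redirect): blocked_by=2 -> Broken link
  - ticket 4 (Stale cache): blocked_by=1 -> Timeout error

SQL:
SELECT a.title, b.name AS agent, c.title AS blocked_by
FROM tickets a
LEFT JOIN agents b ON a.agent_id = b.id
LEFT JOIN tickets c ON a.blocked_by = c.id

Result:
title         | agent | blocked_by   
--------------+-------+--------------
Timeout error | Iris  | NULL         
Broken link   | Iris  | Timeout error
Bad redirect  | Iris  | Broken link  
Stale cache   | NULL  | Timeout error


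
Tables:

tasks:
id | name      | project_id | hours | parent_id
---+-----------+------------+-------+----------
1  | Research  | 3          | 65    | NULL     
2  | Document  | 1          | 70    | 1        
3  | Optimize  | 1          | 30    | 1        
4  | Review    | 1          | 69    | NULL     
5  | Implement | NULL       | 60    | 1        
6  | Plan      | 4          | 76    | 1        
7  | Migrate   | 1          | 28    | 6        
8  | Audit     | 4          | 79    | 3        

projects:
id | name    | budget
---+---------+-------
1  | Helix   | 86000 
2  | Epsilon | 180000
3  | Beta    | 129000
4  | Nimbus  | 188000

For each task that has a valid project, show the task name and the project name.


INNER JOIN keeps only tasks rows whose project_id matches an id in projects. Walk through each task:
  - task 1 (Research): project_id=3 -> matches Beta
  - task 2 (Document): project_id=1 -> matches Helix
  - task 3 (Optimize): project_id=1 -> matches Helix
  - task 4 (Review): project_id=1 -> matches Helix
  - task 5 (Implement): project_id=NULL, no match -> dropped
  - task 6 (Plan): project_id=4 -> matches Nimbus
  - task 7 (Migrate): project_id=1 -> matches Helix
  - task 8 (Audit): project_id=4 -> matches Nimbus
So 1 of 8 rows is dropped.

SQL:
SELECT a.name, b.name AS project
FROM tasks a
INNER JOIN projects b ON a.project_id = b.id

Result:
name     | project
---------+--------
Research | Beta   
Document | Helix  
Optimize | Helix  
Review   | Helix  
Plan     | Nimbus 
Migrate  | Helix  
Audit    | Nimbus 
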